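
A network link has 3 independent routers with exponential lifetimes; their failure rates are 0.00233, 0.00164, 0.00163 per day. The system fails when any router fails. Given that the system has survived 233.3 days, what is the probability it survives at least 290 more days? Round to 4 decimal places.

Time to first failure ~ Exp(Σλ) with Σλ = 0.0056.
By memorylessness, P(T > 233.3+290 | T > 233.3) = P(T > 290) = e^(−0.0056·290) ≈ 0.1971.

0.1971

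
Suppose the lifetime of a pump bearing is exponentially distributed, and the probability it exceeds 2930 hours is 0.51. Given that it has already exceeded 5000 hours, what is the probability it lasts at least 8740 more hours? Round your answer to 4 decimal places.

0.1342

From e^(−λ·2930) = 0.51, λ = −ln(0.51)/2930 = 0.00022981.
Memoryless: P(X > 5000+8740 | X > 5000) = P(X > 8740) = e^(−0.00022981·8740) ≈ 0.1342.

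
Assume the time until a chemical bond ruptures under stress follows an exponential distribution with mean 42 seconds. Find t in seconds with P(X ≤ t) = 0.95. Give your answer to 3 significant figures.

The rate is λ = 1/42 = 0.0238095 per second.
Set 1 − e^(−λt) = 0.95, so t = −ln(0.05)/λ = 2.9957/0.0238095 ≈ 125.821 seconds.

126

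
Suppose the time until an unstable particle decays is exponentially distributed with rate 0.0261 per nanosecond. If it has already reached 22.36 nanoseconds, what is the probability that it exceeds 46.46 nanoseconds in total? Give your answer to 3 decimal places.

The exponential is memoryless, so the remaining time is again Exp(λ): the condition X > 22.36 is irrelevant.
P(X > 24.1) = e^(−0.62901) ≈ 0.533.

0.533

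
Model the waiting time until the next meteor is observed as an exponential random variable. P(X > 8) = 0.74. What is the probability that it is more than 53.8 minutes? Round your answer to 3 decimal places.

0.132

e^(−λ·8) = 0.74 ⇒ λ = −ln(0.74)/8 = 0.0376381.
P(X > 53.8) = e^(−0.0376381·53.8) = e^(−2.0249) ≈ 0.132.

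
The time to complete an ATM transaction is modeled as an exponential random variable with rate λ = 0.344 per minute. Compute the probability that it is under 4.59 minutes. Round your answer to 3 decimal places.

0.794

P(X ≤ 4.59) = 1 − e^(−λ·4.59) = 1 − e^(−1.579) ≈ 0.794.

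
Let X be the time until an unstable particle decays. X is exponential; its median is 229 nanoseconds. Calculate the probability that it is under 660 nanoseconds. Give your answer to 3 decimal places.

For an exponential, median = ln(2)/λ, so λ = ln 2 / 229 = 0.00302684 per nanosecond.
P(X ≤ 660) = 1 − e^(−λ·660) = 1 − e^(−1.9977) ≈ 0.864.

0.864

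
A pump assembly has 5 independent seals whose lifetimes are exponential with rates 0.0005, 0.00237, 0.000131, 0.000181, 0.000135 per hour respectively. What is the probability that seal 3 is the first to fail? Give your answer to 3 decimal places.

0.039

The time to first failure is exponential with rate Σλ = 0.0005 + 0.00237 + 0.000131 + 0.000181 + 0.000135 = 0.003317.
P(seal 3 first) = λ_3/Σλ = 0.000131/0.003317 ≈ 0.039.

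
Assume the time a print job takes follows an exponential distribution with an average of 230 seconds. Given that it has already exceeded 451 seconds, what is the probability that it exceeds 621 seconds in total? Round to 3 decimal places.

The rate is λ = 1/230 = 0.00434783 per second.
By the memoryless property, P(X > 451+170 | X > 451) = P(X > 170).
P(X > 170) = e^(−0.73913) ≈ 0.478.

0.478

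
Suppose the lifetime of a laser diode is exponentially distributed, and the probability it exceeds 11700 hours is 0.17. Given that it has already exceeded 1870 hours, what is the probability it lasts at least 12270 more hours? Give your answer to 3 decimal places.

From e^(−λ·11700) = 0.17, λ = −ln(0.17)/11700 = 0.000151449.
Memoryless: P(X > 1870+12270 | X > 1870) = P(X > 12270) = e^(−0.000151449·12270) ≈ 0.156.

0.156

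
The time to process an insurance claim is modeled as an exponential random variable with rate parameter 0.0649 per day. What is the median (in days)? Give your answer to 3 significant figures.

Set 1 − e^(−λt) = 0.5, so t = −ln(0.5)/λ = 0.69315/0.0649 ≈ 10.6802 days.

10.7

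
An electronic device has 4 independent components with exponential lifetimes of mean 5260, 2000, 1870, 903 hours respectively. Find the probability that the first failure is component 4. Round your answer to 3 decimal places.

Rates: λ_i = 1/mean_i → 0.000190114, 0.0005, 0.000534759, 0.00110742; Σλ = 0.00233229.
P(component 4 first) = λ_4/Σλ = 0.00110742/0.00233229 ≈ 0.475.

0.475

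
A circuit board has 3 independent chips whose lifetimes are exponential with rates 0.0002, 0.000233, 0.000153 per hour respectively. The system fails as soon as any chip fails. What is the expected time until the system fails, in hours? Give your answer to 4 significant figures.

1706

The time to first failure is exponential with rate Σλ = 0.0002 + 0.000233 + 0.000153 = 0.000586.
E[min] = 1/Σλ = 1/0.000586 = 1706.48 hours.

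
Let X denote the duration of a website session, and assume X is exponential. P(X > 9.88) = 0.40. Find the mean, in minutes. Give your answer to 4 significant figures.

10.78

e^(−λ·9.88) = 0.40 ⇒ λ = −ln(0.40)/9.88 = 0.092742.
Mean = 1/λ = 10.7826 minutes.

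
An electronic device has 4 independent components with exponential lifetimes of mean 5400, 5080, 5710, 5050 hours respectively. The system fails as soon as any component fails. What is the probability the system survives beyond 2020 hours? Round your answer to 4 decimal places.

The first failure time is exponential with rate Σλ_i = 1/5400 + 1/5080 + 1/5710 + 1/5050 = 0.000755187 per hour.
P(min > 2020) = e^(−0.000755187·2020) = e^(−1.5255) ≈ 0.2175.

0.2175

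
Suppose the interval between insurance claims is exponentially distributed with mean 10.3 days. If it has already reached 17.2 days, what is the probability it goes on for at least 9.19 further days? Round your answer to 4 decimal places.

The rate is λ = 1/10.3 = 0.0970874 per day.
By the memoryless property, P(X > 17.2+9.19 | X > 17.2) = P(X > 9.19).
P(X > 9.19) = e^(−0.89223) ≈ 0.4097.

0.4097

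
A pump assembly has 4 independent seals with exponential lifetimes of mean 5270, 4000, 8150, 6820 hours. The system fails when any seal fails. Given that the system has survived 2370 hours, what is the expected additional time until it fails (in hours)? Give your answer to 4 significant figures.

1410

First-failure rate Σλ = 1/5270 + 1/4000 + 1/8150 + 1/6820 = 0.00070908.
By memorylessness the expected residual is 1/Σλ = 1410.28 hours, regardless of the 2370 already elapsed.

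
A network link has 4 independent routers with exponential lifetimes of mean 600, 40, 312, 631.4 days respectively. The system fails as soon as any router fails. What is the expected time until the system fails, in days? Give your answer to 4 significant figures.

The first failure time is exponential with rate Σλ_i = 1/600 + 1/40 + 1/312 + 1/631.4 = 0.0314556 per day.
E[min] = 1/Σλ = 1/0.0314556 = 31.7909 days.

31.79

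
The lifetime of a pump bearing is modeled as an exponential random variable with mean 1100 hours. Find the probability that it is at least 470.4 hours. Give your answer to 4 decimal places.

The rate is λ = 1/1100 = 0.000909091 per hour.
P(X > 470.4) = e^(−λ·470.4) = e^(−0.42764) ≈ 0.6520.

0.6520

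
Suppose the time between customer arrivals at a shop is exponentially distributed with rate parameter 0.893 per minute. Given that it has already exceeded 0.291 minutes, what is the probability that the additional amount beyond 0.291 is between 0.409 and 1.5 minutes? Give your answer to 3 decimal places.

0.432

Memoryless: the residual past 0.291 is again Exp(λ).
P(0.409 < residual < 1.5) = e^(−λ·0.409) − e^(−λ·1.5) = 0.69403 − 0.26198 ≈ 0.432.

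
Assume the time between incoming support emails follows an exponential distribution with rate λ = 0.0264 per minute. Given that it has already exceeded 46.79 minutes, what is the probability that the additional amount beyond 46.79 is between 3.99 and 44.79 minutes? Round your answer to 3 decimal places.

Memoryless: the residual past 46.79 is again Exp(λ).
P(3.99 < residual < 44.79) = e^(−λ·3.99) − e^(−λ·44.79) = 0.90002 − 0.30652 ≈ 0.593.

0.593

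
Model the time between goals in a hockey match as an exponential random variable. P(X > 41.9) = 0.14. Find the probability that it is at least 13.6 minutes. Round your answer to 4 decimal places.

e^(−λ·41.9) = 0.14 ⇒ λ = −ln(0.14)/41.9 = 0.0469239.
P(X > 13.6) = e^(−0.0469239·13.6) = e^(−0.63817) ≈ 0.5283.

0.5283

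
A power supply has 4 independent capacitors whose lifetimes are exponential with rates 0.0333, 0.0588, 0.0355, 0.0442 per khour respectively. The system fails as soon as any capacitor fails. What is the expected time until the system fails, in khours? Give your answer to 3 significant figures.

The time to first failure is exponential with rate Σλ = 0.0333 + 0.0588 + 0.0355 + 0.0442 = 0.1718.
E[min] = 1/Σλ = 1/0.1718 = 5.82072 khours.

5.82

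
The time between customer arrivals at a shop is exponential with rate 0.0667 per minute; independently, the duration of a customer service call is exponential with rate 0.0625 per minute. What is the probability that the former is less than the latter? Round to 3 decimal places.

λ_1 = 0.0667, λ_2 = 0.0625.
For independent exponentials, P(the former < the latter) = λ_1/(λ_1+λ_2) = 0.0667/0.1292 ≈ 0.516.

0.516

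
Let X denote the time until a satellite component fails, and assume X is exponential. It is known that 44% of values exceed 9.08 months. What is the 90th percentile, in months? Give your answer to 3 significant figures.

e^(−λ·9.08) = 0.44 ⇒ λ = −ln(0.44)/9.08 = 0.0904164.
90th percentile: 1 − e^(−λt) = 0.9, t = −ln(0.1)/λ = 25.4665 months.

25.5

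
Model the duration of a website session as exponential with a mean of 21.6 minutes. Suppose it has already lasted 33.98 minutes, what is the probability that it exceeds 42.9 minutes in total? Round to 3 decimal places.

0.662

The rate is λ = 1/21.6 = 0.0462963 per minute.
By the memoryless property, P(X > 33.98+8.92 | X > 33.98) = P(X > 8.92).
P(X > 8.92) = e^(−0.41296) ≈ 0.662.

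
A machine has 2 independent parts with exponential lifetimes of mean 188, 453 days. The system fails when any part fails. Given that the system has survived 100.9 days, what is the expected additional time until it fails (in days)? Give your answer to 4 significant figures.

132.9

First-failure rate Σλ = 1/188 + 1/453 = 0.00752665.
By memorylessness the expected residual is 1/Σλ = 132.861 days, regardless of the 100.9 already elapsed.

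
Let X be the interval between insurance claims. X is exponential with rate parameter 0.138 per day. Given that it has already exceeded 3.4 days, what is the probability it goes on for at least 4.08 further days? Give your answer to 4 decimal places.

0.5695

P(X > s+t | X > s) = e^(−λ(s+t))/e^(−λs) = e^(−λt), independent of s = 3.4.
P(X > 4.08) = e^(−0.56304) ≈ 0.5695.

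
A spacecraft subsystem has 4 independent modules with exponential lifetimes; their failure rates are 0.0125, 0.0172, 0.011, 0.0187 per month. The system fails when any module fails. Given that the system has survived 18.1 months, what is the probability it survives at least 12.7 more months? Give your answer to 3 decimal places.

Time to first failure ~ Exp(Σλ) with Σλ = 0.0594.
By memorylessness, P(T > 18.1+12.7 | T > 18.1) = P(T > 12.7) = e^(−0.0594·12.7) ≈ 0.470.

0.470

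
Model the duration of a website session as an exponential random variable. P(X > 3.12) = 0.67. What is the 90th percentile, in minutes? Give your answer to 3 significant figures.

e^(−λ·3.12) = 0.67 ⇒ λ = −ln(0.67)/3.12 = 0.128358.
90th percentile: 1 − e^(−λt) = 0.9, t = −ln(0.1)/λ = 17.9387 minutes.

17.9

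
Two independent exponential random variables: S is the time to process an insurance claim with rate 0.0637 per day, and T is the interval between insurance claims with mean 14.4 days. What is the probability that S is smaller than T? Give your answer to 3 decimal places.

0.478

λ_1 = 0.0637, λ_2 = 1/14.4 = 0.0694444.
For independent exponentials, P(S < T) = λ_1/(λ_1+λ_2) = 0.0637/0.133144 ≈ 0.478.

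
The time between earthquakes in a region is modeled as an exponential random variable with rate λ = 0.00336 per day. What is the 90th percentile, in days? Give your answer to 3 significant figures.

685

Set 1 − e^(−λt) = 0.9, so t = −ln(0.1)/λ = 2.3026/0.00336 ≈ 685.293 days.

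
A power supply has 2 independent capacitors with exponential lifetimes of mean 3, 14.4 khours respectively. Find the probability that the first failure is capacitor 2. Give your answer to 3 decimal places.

0.172

Rates: λ_i = 1/mean_i → 0.333333, 0.0694444; Σλ = 0.402778.
P(capacitor 2 first) = λ_2/Σλ = 0.0694444/0.402778 ≈ 0.172.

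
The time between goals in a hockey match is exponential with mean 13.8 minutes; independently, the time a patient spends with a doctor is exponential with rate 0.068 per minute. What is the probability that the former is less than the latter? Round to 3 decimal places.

0.516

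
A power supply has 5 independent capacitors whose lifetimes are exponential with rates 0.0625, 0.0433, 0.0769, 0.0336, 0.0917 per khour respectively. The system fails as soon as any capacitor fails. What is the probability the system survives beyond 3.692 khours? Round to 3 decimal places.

0.321

The time to first failure is exponential with rate Σλ = 0.0625 + 0.0433 + 0.0769 + 0.0336 + 0.0917 = 0.308.
P(min > 3.692) = e^(−0.308·3.692) = e^(−1.1371) ≈ 0.321.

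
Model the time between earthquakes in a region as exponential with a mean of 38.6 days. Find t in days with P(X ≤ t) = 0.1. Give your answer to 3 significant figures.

4.07

The rate is λ = 1/38.6 = 0.0259067 per day.
Set 1 − e^(−λt) = 0.1, so t = −ln(0.9)/λ = 0.10536/0.0259067 ≈ 4.06692 days.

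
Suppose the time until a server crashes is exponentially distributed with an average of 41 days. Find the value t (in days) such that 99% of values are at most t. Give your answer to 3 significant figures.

The rate is λ = 1/41 = 0.0243902 per day.
Set 1 − e^(−λt) = 0.99, so t = −ln(0.01)/λ = 4.6052/0.0243902 ≈ 188.812 days.

189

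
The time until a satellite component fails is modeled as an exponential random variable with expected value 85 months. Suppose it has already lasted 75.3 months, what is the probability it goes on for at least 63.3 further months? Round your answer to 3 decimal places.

The rate is λ = 1/85 = 0.0117647 per month.
The exponential is memoryless, so the remaining time is again Exp(λ): the condition X > 75.3 is irrelevant.
P(X > 63.3) = e^(−0.74471) ≈ 0.475.

0.475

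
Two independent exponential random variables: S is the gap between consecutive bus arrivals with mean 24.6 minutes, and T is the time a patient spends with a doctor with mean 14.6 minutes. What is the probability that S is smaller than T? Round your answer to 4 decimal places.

λ_1 = 1/24.6 = 0.0406504, λ_2 = 1/14.6 = 0.0684932.
For independent exponentials, P(S < T) = λ_1/(λ_1+λ_2) = 0.0406504/0.109144 ≈ 0.3724.

0.3724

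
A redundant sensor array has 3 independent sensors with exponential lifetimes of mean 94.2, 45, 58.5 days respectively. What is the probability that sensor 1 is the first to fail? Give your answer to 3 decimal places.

Rates: λ_i = 1/mean_i → 0.0106157, 0.0222222, 0.017094; Σλ = 0.049932.
P(sensor 1 first) = λ_1/Σλ = 0.0106157/0.049932 ≈ 0.213.

0.213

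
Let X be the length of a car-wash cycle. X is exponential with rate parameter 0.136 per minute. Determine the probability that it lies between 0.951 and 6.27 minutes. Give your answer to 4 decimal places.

P(0.951 < X < 6.27) = e^(−λ·0.951) − e^(−λ·6.27) = 0.87868 − 0.42625 ≈ 0.4524.

0.4524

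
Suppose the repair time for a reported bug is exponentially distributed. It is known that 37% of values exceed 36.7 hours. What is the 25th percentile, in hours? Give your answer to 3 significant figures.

e^(−λ·36.7) = 0.37 ⇒ λ = −ln(0.37)/36.7 = 0.0270913.
25th percentile: 1 − e^(−λt) = 0.25, t = −ln(0.75)/λ = 10.619 hours.

10.6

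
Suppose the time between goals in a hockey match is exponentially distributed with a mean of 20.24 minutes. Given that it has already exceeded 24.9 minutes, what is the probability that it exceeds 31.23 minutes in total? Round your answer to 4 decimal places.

The rate is λ = 1/20.24 = 0.0494071 per minute.
P(X > s+t | X > s) = e^(−λ(s+t))/e^(−λs) = e^(−λt), independent of s = 24.9.
P(X > 6.33) = e^(−0.31275) ≈ 0.7314.

0.7314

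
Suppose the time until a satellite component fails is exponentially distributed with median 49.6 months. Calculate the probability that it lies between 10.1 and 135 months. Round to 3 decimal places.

For an exponential, median = ln(2)/λ, so λ = ln 2 / 49.6 = 0.0139747 per month.
P(10.1 < X < 135) = e^(−λ·10.1) − e^(−λ·135) = 0.86836 − 0.15159 ≈ 0.717.

0.717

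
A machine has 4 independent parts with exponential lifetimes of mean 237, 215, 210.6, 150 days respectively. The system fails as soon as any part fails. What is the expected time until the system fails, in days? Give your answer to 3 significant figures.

49.3

The first failure time is exponential with rate Σλ_i = 1/237 + 1/215 + 1/210.6 + 1/150 = 0.0202856 per day.
E[min] = 1/Σλ = 1/0.0202856 = 49.2961 days.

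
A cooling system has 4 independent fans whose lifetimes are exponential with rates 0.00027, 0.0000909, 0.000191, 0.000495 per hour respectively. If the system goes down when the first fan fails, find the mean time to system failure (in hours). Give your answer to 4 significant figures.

The time to first failure is exponential with rate Σλ = 0.00027 + 0.0000909 + 0.000191 + 0.000495 = 0.0010469.
E[min] = 1/Σλ = 1/0.0010469 = 955.201 hours.

955.2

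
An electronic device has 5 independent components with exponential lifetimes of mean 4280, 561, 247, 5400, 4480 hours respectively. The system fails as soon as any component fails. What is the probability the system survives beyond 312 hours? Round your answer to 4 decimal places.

0.1327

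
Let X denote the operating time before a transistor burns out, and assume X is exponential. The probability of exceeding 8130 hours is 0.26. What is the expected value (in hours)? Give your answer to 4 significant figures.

6035

e^(−λ·8130) = 0.26 ⇒ λ = −ln(0.26)/8130 = 0.000165692.
Mean = 1/λ = 6035.3 hours.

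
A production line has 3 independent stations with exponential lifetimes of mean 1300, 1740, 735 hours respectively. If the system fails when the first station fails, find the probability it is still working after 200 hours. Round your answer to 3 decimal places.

The first failure time is exponential with rate Σλ_i = 1/1300 + 1/1740 + 1/735 = 0.00270449 per hour.
P(min > 200) = e^(−0.00270449·200) = e^(−0.5409) ≈ 0.582.

0.582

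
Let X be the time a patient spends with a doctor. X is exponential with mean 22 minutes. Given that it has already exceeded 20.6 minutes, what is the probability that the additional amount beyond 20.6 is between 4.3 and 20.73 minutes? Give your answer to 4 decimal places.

The rate is λ = 1/22 = 0.0454545 per minute.
Memoryless: the residual past 20.6 is again Exp(λ).
P(4.3 < residual < 20.73) = e^(−λ·4.3) − e^(−λ·20.73) = 0.82246 − 0.38974 ≈ 0.4327.

0.4327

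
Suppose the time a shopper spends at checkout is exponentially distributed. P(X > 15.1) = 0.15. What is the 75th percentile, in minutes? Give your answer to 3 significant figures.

e^(−λ·15.1) = 0.15 ⇒ λ = −ln(0.15)/15.1 = 0.125637.
75th percentile: 1 − e^(−λt) = 0.75, t = −ln(0.25)/λ = 11.0341 minutes.

11.0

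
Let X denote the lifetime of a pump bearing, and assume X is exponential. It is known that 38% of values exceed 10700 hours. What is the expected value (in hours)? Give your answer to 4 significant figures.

e^(−λ·10700) = 0.38 ⇒ λ = −ln(0.38)/10700 = 0.0000904284.
Mean = 1/λ = 11058.5 hours.

11060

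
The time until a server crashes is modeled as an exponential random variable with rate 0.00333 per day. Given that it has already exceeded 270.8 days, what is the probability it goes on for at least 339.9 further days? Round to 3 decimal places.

P(X > s+t | X > s) = e^(−λ(s+t))/e^(−λs) = e^(−λt), independent of s = 270.8.
P(X > 339.9) = e^(−1.1319) ≈ 0.322.

0.322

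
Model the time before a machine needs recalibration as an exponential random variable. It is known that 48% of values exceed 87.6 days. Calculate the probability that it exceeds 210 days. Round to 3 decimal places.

0.172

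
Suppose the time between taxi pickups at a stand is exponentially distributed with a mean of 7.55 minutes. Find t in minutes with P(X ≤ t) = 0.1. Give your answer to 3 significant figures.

The rate is λ = 1/7.55 = 0.13245 per minute.
Set 1 − e^(−λt) = 0.1, so t = −ln(0.9)/λ = 0.10536/0.13245 ≈ 0.795472 minutes.

0.795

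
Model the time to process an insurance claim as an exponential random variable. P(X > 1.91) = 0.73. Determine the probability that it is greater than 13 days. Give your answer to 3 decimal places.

0.117

e^(−λ·1.91) = 0.73 ⇒ λ = −ln(0.73)/1.91 = 0.16477.
P(X > 13) = e^(−0.16477·13) = e^(−2.142) ≈ 0.117.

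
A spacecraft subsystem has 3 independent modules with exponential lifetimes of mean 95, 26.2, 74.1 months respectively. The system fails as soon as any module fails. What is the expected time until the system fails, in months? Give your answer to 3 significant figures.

16.1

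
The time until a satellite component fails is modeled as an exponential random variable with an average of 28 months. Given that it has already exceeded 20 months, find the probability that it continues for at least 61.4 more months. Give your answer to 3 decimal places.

0.112

The rate is λ = 1/28 = 0.0357143 per month.
P(X > s+t | X > s) = e^(−λ(s+t))/e^(−λs) = e^(−λt), independent of s = 20.
P(X > 61.4) = e^(−2.1929) ≈ 0.112.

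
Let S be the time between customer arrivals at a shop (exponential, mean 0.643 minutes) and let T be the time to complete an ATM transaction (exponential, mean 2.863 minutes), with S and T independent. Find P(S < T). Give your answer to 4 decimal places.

0.8166

λ_1 = 1/0.643 = 1.55521, λ_2 = 1/2.863 = 0.349284.
For independent exponentials, P(S < T) = λ_1/(λ_1+λ_2) = 1.55521/1.90449 ≈ 0.8166.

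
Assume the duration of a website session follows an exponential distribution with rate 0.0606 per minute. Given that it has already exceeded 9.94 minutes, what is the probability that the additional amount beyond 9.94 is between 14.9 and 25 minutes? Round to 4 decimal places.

Memoryless: the residual past 9.94 is again Exp(λ).
P(14.9 < residual < 25) = e^(−λ·14.9) − e^(−λ·25) = 0.40538 − 0.21981 ≈ 0.1856.

0.1856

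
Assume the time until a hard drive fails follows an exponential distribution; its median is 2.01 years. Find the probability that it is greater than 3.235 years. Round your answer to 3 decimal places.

0.328

For an exponential, median = ln(2)/λ, so λ = ln 2 / 2.01 = 0.344849 per year.
P(X > 3.235) = e^(−λ·3.235) = e^(−1.1156) ≈ 0.328.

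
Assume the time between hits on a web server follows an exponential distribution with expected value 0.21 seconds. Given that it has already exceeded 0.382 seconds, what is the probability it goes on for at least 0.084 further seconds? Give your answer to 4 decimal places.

The rate is λ = 1/0.21 = 4.7619 per second.
The exponential is memoryless, so the remaining time is again Exp(λ): the condition X > 0.382 is irrelevant.
P(X > 0.084) = e^(−0.4) ≈ 0.6703.

0.6703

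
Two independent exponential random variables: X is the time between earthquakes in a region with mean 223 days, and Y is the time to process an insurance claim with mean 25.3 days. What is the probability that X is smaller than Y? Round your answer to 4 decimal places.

λ_1 = 1/223 = 0.0044843, λ_2 = 1/25.3 = 0.0395257.
For independent exponentials, P(X < Y) = λ_1/(λ_1+λ_2) = 0.0044843/0.04401 ≈ 0.1019.

0.1019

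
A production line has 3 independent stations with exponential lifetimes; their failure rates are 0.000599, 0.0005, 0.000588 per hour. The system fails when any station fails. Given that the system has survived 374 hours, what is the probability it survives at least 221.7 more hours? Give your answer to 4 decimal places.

Time to first failure ~ Exp(Σλ) with Σλ = 0.001687.
By memorylessness, P(T > 374+221.7 | T > 374) = P(T > 221.7) = e^(−0.001687·221.7) ≈ 0.6880.

0.6880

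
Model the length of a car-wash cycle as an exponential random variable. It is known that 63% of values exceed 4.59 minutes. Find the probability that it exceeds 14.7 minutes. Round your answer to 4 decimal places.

0.2277

e^(−λ·4.59) = 0.63 ⇒ λ = −ln(0.63)/4.59 = 0.100661.
P(X > 14.7) = e^(−0.100661·14.7) = e^(−1.4797) ≈ 0.2277.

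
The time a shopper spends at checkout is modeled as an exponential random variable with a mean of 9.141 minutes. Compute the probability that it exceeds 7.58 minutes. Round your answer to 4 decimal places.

The rate is λ = 1/9.141 = 0.109397 per minute.
P(X > 7.58) = e^(−λ·7.58) = e^(−0.82923) ≈ 0.4364.

0.4364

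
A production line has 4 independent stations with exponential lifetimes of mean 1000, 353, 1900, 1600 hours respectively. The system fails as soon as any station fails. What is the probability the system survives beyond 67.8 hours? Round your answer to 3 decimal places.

0.713

The first failure time is exponential with rate Σλ_i = 1/1000 + 1/353 + 1/1900 + 1/1600 = 0.00498418 per hour.
P(min > 67.8) = e^(−0.00498418·67.8) = e^(−0.33793) ≈ 0.713.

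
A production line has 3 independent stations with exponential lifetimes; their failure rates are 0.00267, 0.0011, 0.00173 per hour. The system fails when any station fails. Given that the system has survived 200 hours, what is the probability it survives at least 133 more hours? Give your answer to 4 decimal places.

0.4812

Time to first failure ~ Exp(Σλ) with Σλ = 0.0055.
By memorylessness, P(T > 200+133 | T > 200) = P(T > 133) = e^(−0.0055·133) ≈ 0.4812.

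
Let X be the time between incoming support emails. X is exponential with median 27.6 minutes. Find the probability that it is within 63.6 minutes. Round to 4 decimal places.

0.7975

For an exponential, median = ln(2)/λ, so λ = ln 2 / 27.6 = 0.025114 per minute.
P(X ≤ 63.6) = 1 − e^(−λ·63.6) = 1 − e^(−1.5973) ≈ 0.7975.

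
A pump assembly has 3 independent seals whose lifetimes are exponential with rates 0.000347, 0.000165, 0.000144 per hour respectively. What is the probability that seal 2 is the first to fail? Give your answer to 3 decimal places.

The time to first failure is exponential with rate Σλ = 0.000347 + 0.000165 + 0.000144 = 0.000656.
P(seal 2 first) = λ_2/Σλ = 0.000165/0.000656 ≈ 0.252.

0.252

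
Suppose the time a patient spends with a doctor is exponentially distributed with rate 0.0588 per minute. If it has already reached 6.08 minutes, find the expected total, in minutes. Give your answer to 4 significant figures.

23.09

By memorylessness, E[X | X > 6.08] = 6.08 + 1/λ = 6.08 + 17.0068 = 23.0868 minutes.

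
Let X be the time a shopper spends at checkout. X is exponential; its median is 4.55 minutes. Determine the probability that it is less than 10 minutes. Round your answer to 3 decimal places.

For an exponential, median = ln(2)/λ, so λ = ln 2 / 4.55 = 0.15234 per minute.
P(X ≤ 10) = 1 − e^(−λ·10) = 1 − e^(−1.5234) ≈ 0.782.

0.782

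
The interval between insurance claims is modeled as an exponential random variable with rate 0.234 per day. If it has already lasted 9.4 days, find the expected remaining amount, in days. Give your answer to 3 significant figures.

4.27

By memorylessness, the remaining amount past any threshold is again Exp(λ) with mean 1/λ = 4.2735 days.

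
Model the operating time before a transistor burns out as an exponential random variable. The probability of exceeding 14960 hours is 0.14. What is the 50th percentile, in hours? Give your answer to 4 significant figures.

5274

e^(−λ·14960) = 0.14 ⇒ λ = −ln(0.14)/14960 = 0.000131425.
50th percentile: 1 − e^(−λt) = 0.5, t = −ln(0.5)/λ = 5274.1 hours.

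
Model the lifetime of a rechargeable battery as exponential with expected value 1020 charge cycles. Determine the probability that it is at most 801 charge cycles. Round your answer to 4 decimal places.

The rate is λ = 1/1020 = 0.000980392 per charge cycle.
P(X ≤ 801) = 1 − e^(−λ·801) = 1 − e^(−0.78529) ≈ 0.5440.

0.5440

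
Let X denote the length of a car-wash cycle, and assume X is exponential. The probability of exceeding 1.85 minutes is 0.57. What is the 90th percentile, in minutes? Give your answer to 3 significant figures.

7.58

e^(−λ·1.85) = 0.57 ⇒ λ = −ln(0.57)/1.85 = 0.303848.
90th percentile: 1 − e^(−λt) = 0.9, t = −ln(0.1)/λ = 7.57808 minutes.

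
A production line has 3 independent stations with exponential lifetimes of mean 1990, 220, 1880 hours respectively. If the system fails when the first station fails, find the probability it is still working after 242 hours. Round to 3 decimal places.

0.259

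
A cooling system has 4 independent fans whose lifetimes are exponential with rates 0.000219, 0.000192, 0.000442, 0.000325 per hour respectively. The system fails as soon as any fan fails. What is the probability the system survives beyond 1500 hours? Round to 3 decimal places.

0.171

The time to first failure is exponential with rate Σλ = 0.000219 + 0.000192 + 0.000442 + 0.000325 = 0.001178.
P(min > 1500) = e^(−0.001178·1500) = e^(−1.767) ≈ 0.171.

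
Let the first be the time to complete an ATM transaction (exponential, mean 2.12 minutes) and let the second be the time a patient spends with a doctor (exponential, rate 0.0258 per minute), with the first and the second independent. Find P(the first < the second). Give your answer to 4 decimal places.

λ_1 = 1/2.12 = 0.471698, λ_2 = 0.0258.
For independent exponentials, P(the first < the second) = λ_1/(λ_1+λ_2) = 0.471698/0.497498 ≈ 0.9481.

0.9481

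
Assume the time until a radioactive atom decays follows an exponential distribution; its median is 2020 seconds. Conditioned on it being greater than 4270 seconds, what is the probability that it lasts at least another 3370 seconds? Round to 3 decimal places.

For an exponential, median = ln(2)/λ, so λ = ln 2 / 2020 = 0.000343142 per second.
P(X > s+t | X > s) = e^(−λ(s+t))/e^(−λs) = e^(−λt), independent of s = 4270.
P(X > 3370) = e^(−1.1564) ≈ 0.315.

0.315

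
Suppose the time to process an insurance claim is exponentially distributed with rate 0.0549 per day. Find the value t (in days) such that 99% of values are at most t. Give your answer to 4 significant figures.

Set 1 − e^(−λt) = 0.99, so t = −ln(0.01)/λ = 4.6052/0.0549 ≈ 83.8829 days.

83.88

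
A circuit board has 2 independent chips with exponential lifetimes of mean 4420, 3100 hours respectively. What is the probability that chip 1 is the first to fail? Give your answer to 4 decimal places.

Rates: λ_i = 1/mean_i → 0.000226244, 0.000322581; Σλ = 0.000548825.
P(chip 1 first) = λ_1/Σλ = 0.000226244/0.000548825 ≈ 0.4122.

0.4122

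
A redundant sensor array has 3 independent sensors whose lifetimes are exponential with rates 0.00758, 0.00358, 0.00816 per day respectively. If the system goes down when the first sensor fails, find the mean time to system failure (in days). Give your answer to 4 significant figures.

51.76

The time to first failure is exponential with rate Σλ = 0.00758 + 0.00358 + 0.00816 = 0.01932.
E[min] = 1/Σλ = 1/0.01932 = 51.7598 days.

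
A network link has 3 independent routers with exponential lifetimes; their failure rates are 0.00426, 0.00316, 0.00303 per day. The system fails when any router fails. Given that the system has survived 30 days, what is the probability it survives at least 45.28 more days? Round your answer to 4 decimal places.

0.6230

Time to first failure ~ Exp(Σλ) with Σλ = 0.01045.
By memorylessness, P(T > 30+45.28 | T > 30) = P(T > 45.28) = e^(−0.01045·45.28) ≈ 0.6230.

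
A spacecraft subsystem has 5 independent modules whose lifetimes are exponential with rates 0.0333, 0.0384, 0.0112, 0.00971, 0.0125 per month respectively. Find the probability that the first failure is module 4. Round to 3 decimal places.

The time to first failure is exponential with rate Σλ = 0.0333 + 0.0384 + 0.0112 + 0.00971 + 0.0125 = 0.10511.
P(module 4 first) = λ_4/Σλ = 0.00971/0.10511 ≈ 0.092.

0.092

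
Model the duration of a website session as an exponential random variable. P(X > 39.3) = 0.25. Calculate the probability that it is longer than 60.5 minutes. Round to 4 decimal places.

0.1183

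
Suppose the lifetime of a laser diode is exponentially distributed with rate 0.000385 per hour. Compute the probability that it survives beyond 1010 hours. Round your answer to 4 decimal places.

P(X > 1010) = e^(−λ·1010) = e^(−0.38885) ≈ 0.6778.

0.6778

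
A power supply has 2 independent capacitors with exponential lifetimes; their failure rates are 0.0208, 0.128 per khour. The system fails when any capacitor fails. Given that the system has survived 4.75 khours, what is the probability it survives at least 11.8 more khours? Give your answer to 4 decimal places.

0.1728

Time to first failure ~ Exp(Σλ) with Σλ = 0.1488.
By memorylessness, P(T > 4.75+11.8 | T > 4.75) = P(T > 11.8) = e^(−0.1488·11.8) ≈ 0.1728.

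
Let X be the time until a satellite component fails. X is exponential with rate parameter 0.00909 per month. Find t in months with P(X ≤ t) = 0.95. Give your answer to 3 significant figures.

330

Set 1 − e^(−λt) = 0.95, so t = −ln(0.05)/λ = 2.9957/0.00909 ≈ 329.564 months.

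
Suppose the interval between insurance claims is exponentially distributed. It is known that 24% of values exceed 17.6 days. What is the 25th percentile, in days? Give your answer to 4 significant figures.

3.548

e^(−λ·17.6) = 0.24 ⇒ λ = −ln(0.24)/17.6 = 0.0810862.
25th percentile: 1 − e^(−λt) = 0.25, t = −ln(0.75)/λ = 3.54786 days.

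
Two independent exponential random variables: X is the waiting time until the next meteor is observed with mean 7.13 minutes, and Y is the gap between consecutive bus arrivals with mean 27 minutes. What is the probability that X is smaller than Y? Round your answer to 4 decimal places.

0.7911

λ_1 = 1/7.13 = 0.140252, λ_2 = 1/27 = 0.037037.
For independent exponentials, P(X < Y) = λ_1/(λ_1+λ_2) = 0.140252/0.177289 ≈ 0.7911.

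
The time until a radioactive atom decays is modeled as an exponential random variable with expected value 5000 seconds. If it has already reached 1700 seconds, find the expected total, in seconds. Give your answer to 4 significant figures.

The rate is λ = 1/5000 = 0.0002 per second.
By memorylessness, E[X | X > 1700] = 1700 + 1/λ = 1700 + 5000 = 6700 seconds.

6700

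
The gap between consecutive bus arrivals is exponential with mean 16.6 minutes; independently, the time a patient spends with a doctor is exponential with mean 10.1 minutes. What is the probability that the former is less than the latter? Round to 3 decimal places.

λ_1 = 1/16.6 = 0.060241, λ_2 = 1/10.1 = 0.0990099.
For independent exponentials, P(the former < the latter) = λ_1/(λ_1+λ_2) = 0.060241/0.159251 ≈ 0.378.

0.378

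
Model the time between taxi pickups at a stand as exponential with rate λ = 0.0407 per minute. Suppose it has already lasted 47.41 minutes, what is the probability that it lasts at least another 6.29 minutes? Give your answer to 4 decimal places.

By the memoryless property, P(X > 47.41+6.29 | X > 47.41) = P(X > 6.29).
P(X > 6.29) = e^(−0.256) ≈ 0.7741.

0.7741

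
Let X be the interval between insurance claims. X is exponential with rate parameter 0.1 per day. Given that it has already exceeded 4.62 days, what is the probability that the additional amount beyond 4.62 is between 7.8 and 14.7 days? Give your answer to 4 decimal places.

Memoryless: the residual past 4.62 is again Exp(λ).
P(7.8 < residual < 14.7) = e^(−λ·7.8) − e^(−λ·14.7) = 0.45841 − 0.22993 ≈ 0.2285.

0.2285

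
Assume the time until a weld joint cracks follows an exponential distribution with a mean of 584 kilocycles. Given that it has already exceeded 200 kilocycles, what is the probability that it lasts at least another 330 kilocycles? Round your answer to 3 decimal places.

0.568

The rate is λ = 1/584 = 0.00171233 per kilocycle.
The exponential is memoryless, so the remaining time is again Exp(λ): the condition X > 200 is irrelevant.
P(X > 330) = e^(−0.56507) ≈ 0.568.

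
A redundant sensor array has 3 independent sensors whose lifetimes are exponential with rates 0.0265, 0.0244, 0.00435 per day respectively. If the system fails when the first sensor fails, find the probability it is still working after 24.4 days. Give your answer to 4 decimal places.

0.2597

The time to first failure is exponential with rate Σλ = 0.0265 + 0.0244 + 0.00435 = 0.05525.
P(min > 24.4) = e^(−0.05525·24.4) = e^(−1.3481) ≈ 0.2597.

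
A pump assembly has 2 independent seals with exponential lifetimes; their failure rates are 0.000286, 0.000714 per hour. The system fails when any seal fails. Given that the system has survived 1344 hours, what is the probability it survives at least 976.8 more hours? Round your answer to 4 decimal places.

Time to first failure ~ Exp(Σλ) with Σλ = 0.001.
By memorylessness, P(T > 1344+976.8 | T > 1344) = P(T > 976.8) = e^(−0.001·976.8) ≈ 0.3765.

0.3765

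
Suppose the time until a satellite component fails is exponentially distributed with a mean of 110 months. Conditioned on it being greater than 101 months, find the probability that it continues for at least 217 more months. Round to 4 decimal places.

The rate is λ = 1/110 = 0.00909091 per month.
The exponential is memoryless, so the remaining time is again Exp(λ): the condition X > 101 is irrelevant.
P(X > 217) = e^(−1.9727) ≈ 0.1391.

0.1391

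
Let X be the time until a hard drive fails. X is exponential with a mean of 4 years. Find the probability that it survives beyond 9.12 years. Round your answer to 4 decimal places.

0.1023

The rate is λ = 1/4 = 0.25 per year.
P(X > 9.12) = e^(−λ·9.12) = e^(−2.28) ≈ 0.1023.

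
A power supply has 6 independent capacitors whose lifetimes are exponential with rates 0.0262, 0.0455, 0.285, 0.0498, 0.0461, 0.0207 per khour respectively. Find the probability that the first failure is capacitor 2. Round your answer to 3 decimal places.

The time to first failure is exponential with rate Σλ = 0.0262 + 0.0455 + 0.285 + 0.0498 + 0.0461 + 0.0207 = 0.4733.
P(capacitor 2 first) = λ_2/Σλ = 0.0455/0.4733 ≈ 0.096.

0.096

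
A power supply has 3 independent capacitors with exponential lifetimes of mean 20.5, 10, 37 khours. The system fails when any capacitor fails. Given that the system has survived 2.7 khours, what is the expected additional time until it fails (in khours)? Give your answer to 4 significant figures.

First-failure rate Σλ = 1/20.5 + 1/10 + 1/37 = 0.175808.
By memorylessness the expected residual is 1/Σλ = 5.68804 khours, regardless of the 2.7 already elapsed.

5.688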